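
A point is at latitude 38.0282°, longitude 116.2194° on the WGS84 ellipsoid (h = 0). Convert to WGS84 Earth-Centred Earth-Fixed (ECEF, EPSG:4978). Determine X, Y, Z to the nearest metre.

X -2222524 m, Y 4512907 m, Z 3907910 m

WGS84: a = 6378137 m, e² = 0.006694380; N(φ) = a/√(1−e²sin²φ) = 6386254.711 m.
X = (N+h)·cosφ·cosλ = -2222524.081 m; Y = (N+h)·cosφ·sinλ = 4512907.415 m; Z = (N(1−e²)+h)·sinφ = 3907910.053 m.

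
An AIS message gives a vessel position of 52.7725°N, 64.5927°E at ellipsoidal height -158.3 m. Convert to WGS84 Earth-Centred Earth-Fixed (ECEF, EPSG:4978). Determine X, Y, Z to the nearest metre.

WGS84: a = 6378137 m, e² = 0.006694380; N(φ) = a/√(1−e²sin²φ) = 6391715.348 m.
X = (N+h)·cosφ·cosλ = 1659039.743 m; Y = (N+h)·cosφ·sinλ = 3492781.014 m; Z = (N(1−e²)+h)·sinφ = 5055141.123 m.

X 1659040 m, Y 3492781 m, Z 5055141 m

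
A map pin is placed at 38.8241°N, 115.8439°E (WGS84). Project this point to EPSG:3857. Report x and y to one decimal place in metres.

x 12895684.0 m, y 4696506.6 m

Web Mercator is spherical with R = a = 6378137 m.
x = R·λ = 6378137 × 2.021857473 = 12895683.960 m.
y = R·ln tan(π/4 + φ/2) = 6378137 × 0.736344584 = 4696506.635 m.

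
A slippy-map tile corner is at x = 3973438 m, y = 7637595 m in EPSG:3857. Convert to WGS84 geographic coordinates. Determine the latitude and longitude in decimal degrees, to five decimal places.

R = 6378137 m. λ = x/R = 35.69400086°.
φ = 2·arctan(exp(y/R)) − 90° = 2·arctan(3.31171) − 90° = 56.39569991°.

lat 56.39570°, lon 35.69400°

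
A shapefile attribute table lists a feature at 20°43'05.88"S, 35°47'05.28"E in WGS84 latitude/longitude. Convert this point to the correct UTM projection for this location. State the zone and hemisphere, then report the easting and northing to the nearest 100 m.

Zone 36S: E 790000 m, N 7706500 m

Longitude 35.7848° lies in the 6° band [30°, 36°), giving zone 36; latitude is south of the equator, so 36S.
Zone 36 central meridian λ₀ = 6×36 − 183 = 33°; Δλ = +2.7848°.
Transverse Mercator on WGS84 with k₀ = 0.9996 gives E = 790046.707 m, N = 7706533.345 m.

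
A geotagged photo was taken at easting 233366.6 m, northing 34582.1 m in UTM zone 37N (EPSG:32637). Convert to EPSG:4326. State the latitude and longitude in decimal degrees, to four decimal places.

lat 0.3126°, lon 36.6045°

Zone 37N: λ₀ = 39°, k₀ = 0.9996, false easting 500000 m.
Meridian distance M = (N − FN)/k₀ = 34595.9 m.
Inverse transverse Mercator on WGS84 gives φ = 0.31259982°, λ = 36.60450039°.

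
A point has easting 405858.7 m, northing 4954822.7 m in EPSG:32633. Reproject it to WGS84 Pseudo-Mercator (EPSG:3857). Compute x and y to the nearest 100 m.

x 1537400 m, y 5580800 m

Unproject from UTM 33N (λ₀ = 15°) → φ = 44.74060012°, λ = 13.81089938°.
Web Mercator (R = 6378137 m): x = 1537422.286 m, y = 5580776.309 m.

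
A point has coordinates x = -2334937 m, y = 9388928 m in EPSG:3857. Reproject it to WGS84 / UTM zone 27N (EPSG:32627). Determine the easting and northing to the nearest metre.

Web Mercator inverse (R = 6378137 m) → φ = 64.15380041°, λ = -20.97509595°.
UTM 27N forward: E = 501211.411 m, N = 7114152.985 m.

E 501211 m, N 7114153 m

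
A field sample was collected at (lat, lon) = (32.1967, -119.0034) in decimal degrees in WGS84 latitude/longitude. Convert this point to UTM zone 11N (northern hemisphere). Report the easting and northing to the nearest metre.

Zone 11 central meridian λ₀ = 6×11 − 183 = -117°; Δλ = -2.0034°.
Transverse Mercator on WGS84 with k₀ = 0.9996 gives E = 311156.503 m, N = 3563998.337 m.

E 311157 m, N 3563998 m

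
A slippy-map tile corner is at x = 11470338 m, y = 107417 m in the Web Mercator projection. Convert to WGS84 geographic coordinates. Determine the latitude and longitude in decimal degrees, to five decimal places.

R = 6378137 m. λ = x/R = 103.03979939°.
φ = 2·arctan(exp(y/R)) − 90° = 2·arctan(1.01698) − 90° = 0.96489772°.

lat 0.96490°, lon 103.03980°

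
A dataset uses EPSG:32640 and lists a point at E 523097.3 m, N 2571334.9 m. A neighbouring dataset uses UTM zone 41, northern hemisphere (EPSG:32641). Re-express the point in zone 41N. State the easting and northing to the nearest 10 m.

UTM 40N → geographic: φ = 23.25110028°, λ = 57.22579955°.
UTM 41N (λ₀ = 63°) forward: E = -91342.270 m, N = 2583106.973 m.

E -91340 m, N 2583110 m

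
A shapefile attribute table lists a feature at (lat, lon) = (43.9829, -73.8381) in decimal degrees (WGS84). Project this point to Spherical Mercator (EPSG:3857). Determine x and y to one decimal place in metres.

Web Mercator is spherical with R = a = 6378137 m.
x = R·λ = 6378137 × -1.288717958 = -8219619.693 m.
y = R·ln tan(π/4 + φ/2) = 6378137 × 0.856487764 = 5462796.300 m.

x -8219619.7 m, y 5462796.3 m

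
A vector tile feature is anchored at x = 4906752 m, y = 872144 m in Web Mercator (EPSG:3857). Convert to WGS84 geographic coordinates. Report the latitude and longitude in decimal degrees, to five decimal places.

lat 7.81030°, lon 44.07810°

R = 6378137 m. λ = x/R = 44.07810317°.
φ = 2·arctan(exp(y/R)) − 90° = 2·arctan(1.14653) − 90° = 7.81030149°.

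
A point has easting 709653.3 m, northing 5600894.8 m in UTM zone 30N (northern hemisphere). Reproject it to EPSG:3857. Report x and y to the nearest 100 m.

Unproject from UTM 30N (λ₀ = -3°) → φ = 50.52239974°, λ = -0.04220013°.
Web Mercator (R = 6378137 m): x = -4697.697 m, y = 6537242.657 m.

x -4700 m, y 6537200 m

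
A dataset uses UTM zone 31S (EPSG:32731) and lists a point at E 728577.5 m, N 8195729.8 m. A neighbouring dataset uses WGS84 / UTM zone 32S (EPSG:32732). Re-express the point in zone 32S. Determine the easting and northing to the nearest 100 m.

E 87300 m, N 8193000 m

UTM 31S → geographic: φ = -16.30860015°, λ = 5.13930006°.
UTM 32S (λ₀ = 9°) forward: E = 87312.741 m, N = 8193019.894 m.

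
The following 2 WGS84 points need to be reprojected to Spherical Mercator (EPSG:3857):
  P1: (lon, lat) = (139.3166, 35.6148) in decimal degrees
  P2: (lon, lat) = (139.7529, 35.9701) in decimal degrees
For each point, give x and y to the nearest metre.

P1: x 15508653 m, y 4247747 m; P2: x 15557222 m, y 4296508 m

Web Mercator: x = R·λ, y = R·ln tan(π/4+φ/2), R = 6378137 m.
P1 (35.6148°, 139.3166°) → (15508652.971, 4247747.077) m.
P2 (35.9701°, 139.7529°) → (15557221.665, 4296507.958) m.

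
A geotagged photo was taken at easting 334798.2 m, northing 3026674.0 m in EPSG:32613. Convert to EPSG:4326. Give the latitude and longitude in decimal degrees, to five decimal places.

Zone 13N: λ₀ = -105°, k₀ = 0.9996, false easting 500000 m.
Meridian distance M = (N − FN)/k₀ = 3027885.2 m.
Inverse transverse Mercator on WGS84 gives φ = 27.35329992°, λ = -106.67019985°.

lat 27.35330°, lon -106.67020°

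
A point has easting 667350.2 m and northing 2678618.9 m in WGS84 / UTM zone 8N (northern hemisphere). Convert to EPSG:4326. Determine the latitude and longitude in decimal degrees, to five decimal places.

lat 24.21140°, lon -133.35210°

Zone 8N: λ₀ = -135°, k₀ = 0.9996, false easting 500000 m.
Meridian distance M = (N − FN)/k₀ = 2679690.8 m.
Inverse transverse Mercator on WGS84 gives φ = 24.21139977°, λ = -133.35209964°.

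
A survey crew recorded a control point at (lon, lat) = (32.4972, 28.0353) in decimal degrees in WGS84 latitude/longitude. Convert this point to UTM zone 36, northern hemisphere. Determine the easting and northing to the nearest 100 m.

E 450600 m, N 3101200 m

Zone 36 central meridian λ₀ = 6×36 − 183 = 33°; Δλ = -0.5028°.
Transverse Mercator on WGS84 with k₀ = 0.9996 gives E = 450579.198 m, N = 3101214.665 m.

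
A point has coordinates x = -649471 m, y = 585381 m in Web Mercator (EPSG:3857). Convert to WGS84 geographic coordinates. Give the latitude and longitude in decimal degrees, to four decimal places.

R = 6378137 m. λ = x/R = -5.83429726°.
φ = 2·arctan(exp(y/R)) − 90° = 2·arctan(1.09612) − 90° = 5.25119996°.

lat 5.2512°, lon -5.8343°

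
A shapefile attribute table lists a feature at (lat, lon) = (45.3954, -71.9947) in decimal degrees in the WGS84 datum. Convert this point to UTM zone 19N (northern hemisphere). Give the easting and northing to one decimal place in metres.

Zone 19 central meridian λ₀ = 6×19 − 183 = -69°; Δλ = -2.9947°.
Transverse Mercator on WGS84 with k₀ = 0.9996 gives E = 265602.188 m, N = 5031239.138 m.

E 265602.2 m, N 5031239.1 m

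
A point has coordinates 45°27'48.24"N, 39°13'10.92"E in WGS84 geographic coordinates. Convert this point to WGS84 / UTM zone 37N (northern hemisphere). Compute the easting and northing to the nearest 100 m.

E 517200 m, N 5034500 m

Zone 37 central meridian λ₀ = 6×37 − 183 = 39°; Δλ = +0.2197°.
Transverse Mercator on WGS84 with k₀ = 0.9996 gives E = 517175.575 m, N = 5034453.836 m.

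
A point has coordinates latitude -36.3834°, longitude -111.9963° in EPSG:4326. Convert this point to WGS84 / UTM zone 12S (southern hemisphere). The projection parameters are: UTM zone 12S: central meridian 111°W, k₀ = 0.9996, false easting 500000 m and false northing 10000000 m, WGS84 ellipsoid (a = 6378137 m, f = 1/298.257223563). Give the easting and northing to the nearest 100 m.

E 410600 m, N 5973100 m

Zone 12 central meridian λ₀ = 6×12 − 183 = -111°; Δλ = -0.9963°.
Transverse Mercator on WGS84 with k₀ = 0.9996 gives E = 410641.153 m, N = 5973064.635 m.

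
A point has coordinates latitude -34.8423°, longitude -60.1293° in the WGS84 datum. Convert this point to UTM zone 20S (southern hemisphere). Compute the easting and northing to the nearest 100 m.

E 762500 m, N 6140700 m

Zone 20 central meridian λ₀ = 6×20 − 183 = -63°; Δλ = +2.8707°.
Transverse Mercator on WGS84 with k₀ = 0.9996 gives E = 762496.147 m, N = 6140686.210 m.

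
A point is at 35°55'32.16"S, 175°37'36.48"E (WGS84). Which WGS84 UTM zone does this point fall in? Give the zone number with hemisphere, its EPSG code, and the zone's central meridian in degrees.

UTM zone = ⌊(λ + 180)/6⌋ + 1; 175.6268° ∈ [174°, 180°) → zone 60.
Hemisphere: S (φ < 0).
Central meridian λ₀ = 6×60 − 183 = 177°.
EPSG code: 32760.

Zone 60S (EPSG:32760), central meridian 177°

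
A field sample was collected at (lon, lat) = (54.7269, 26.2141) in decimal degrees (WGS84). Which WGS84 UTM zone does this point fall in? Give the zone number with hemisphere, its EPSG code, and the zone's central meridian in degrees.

Zone 40N (EPSG:32640), central meridian 57°

UTM zone = ⌊(λ + 180)/6⌋ + 1; 54.7269° ∈ [54°, 60°) → zone 40.
Hemisphere: N (φ ≥ 0).
Central meridian λ₀ = 6×40 − 183 = 57°.
EPSG code: 32640.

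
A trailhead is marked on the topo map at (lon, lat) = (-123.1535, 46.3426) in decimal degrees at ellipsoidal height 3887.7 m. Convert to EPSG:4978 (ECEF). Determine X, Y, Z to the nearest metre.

WGS84: a = 6378137 m, e² = 0.006694380; N(φ) = a/√(1−e²sin²φ) = 6389340.950 m.
X = (N+h)·cosφ·cosλ = -2413689.474 m; Y = (N+h)·cosφ·sinλ = -3695045.711 m; Z = (N(1−e²)+h)·sinφ = 4594431.852 m.

X -2413689 m, Y -3695046 m, Z 4594432 m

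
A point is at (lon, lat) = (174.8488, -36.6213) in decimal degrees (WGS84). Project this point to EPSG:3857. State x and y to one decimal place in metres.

x 19464079.4 m, y -4386451.5 m

Web Mercator is spherical with R = a = 6378137 m.
x = R·λ = 6378137 × 3.051687253 = 19464079.382 m.
y = R·ln tan(π/4 + φ/2) = 6378137 × -0.687732410 = -4386451.529 m.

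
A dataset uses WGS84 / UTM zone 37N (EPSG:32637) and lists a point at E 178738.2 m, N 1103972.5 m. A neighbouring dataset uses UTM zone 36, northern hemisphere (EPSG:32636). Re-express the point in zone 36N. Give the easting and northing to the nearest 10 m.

UTM 37N → geographic: φ = 9.97409974°, λ = 36.07009999°.
UTM 36N (λ₀ = 33°) forward: E = 836648.261 m, N = 1104112.168 m.

E 836650 m, N 1104110 m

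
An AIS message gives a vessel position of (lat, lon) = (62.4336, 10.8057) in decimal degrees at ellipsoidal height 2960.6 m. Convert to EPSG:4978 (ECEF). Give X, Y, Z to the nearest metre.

X 2908316 m, Y 555091 m, Z 5633665 m

WGS84: a = 6378137 m, e² = 0.006694380; N(φ) = a/√(1−e²sin²φ) = 6394980.214 m.
X = (N+h)·cosφ·cosλ = 2908315.729 m; Y = (N+h)·cosφ·sinλ = 555090.761 m; Z = (N(1−e²)+h)·sinφ = 5633664.958 m.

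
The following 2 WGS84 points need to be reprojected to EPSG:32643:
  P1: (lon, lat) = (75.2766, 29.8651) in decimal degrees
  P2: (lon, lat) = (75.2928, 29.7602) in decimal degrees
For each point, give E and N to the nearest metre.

UTM zone 43N: λ₀ = 75°, k₀ = 0.9996.
P1 (29.8651°, 75.2766°) → (526713.490, 3303869.602) m.
P2 (29.7602°, 75.2928°) → (528307.593, 3292249.956) m.

P1: E 526713 m, N 3303870 m; P2: E 528308 m, N 3292250 m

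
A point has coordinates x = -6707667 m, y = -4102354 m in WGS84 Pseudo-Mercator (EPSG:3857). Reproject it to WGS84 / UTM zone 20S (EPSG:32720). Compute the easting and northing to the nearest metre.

E 751804 m, N 6173881 m

Web Mercator inverse (R = 6378137 m) → φ = -34.54599821°, λ = -60.25599787°.
UTM 20S forward: E = 751804.487 m, N = 6173881.325 m.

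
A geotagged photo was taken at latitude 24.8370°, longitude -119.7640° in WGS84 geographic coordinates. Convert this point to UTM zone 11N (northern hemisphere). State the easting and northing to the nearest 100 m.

E 220600 m, N 2749700 m

Zone 11 central meridian λ₀ = 6×11 − 183 = -117°; Δλ = -2.7640°.
Transverse Mercator on WGS84 with k₀ = 0.9996 gives E = 220648.114 m, N = 2749730.915 m.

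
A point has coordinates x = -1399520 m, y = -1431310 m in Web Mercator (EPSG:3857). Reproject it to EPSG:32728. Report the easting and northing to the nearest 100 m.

E 763600 m, N 8589200 m

Web Mercator inverse (R = 6378137 m) → φ = -12.75109831°, λ = -12.57210206°.
UTM 28S forward: E = 763616.158 m, N = 8589155.797 m.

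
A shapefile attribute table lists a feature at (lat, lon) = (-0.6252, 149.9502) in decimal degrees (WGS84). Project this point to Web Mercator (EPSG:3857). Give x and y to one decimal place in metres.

x 16692379.9 m, y -69598.3 m

Web Mercator is spherical with R = a = 6378137 m.
x = R·λ = 6378137 × 2.617124704 = 16692379.908 m.
y = R·ln tan(π/4 + φ/2) = 6378137 × -0.010912015 = -69598.327 m.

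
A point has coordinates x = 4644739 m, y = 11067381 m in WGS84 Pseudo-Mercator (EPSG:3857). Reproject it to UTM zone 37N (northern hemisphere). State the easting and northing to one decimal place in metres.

E 603984.2 m, N 7767739.4 m

Web Mercator inverse (R = 6378137 m) → φ = 69.99589896°, λ = 41.72440034°.
UTM 37N forward: E = 603984.224 m, N = 7767739.398 m.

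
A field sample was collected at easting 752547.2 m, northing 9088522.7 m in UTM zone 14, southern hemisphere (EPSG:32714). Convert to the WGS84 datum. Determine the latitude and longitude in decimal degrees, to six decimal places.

Zone 14S: λ₀ = -99°, k₀ = 0.9996, false easting 500000 m, false northing 10000000 m.
Meridian distance M = (N − FN)/k₀ = -911842.0 m.
Inverse transverse Mercator on WGS84 gives φ = -8.23929971°, λ = -96.70749993°.

lat -8.239300°, lon -96.707500°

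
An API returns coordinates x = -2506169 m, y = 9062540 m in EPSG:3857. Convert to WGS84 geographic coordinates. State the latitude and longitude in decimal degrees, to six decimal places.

R = 6378137 m. λ = x/R = -22.51329917°.
φ = 2·arctan(exp(y/R)) − 90° = 2·arctan(4.14074) − 90° = 62.84579926°.

lat 62.845799°, lon -22.513299°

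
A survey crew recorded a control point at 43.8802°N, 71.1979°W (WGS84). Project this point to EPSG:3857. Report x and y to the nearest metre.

Web Mercator is spherical with R = a = 6378137 m.
x = R·λ = 6378137 × -1.242637776 = -7925713.974 m.
y = R·ln tan(π/4 + φ/2) = 6378137 × 0.853998830 = 5446921.536 m.

x -7925714 m, y 5446922 m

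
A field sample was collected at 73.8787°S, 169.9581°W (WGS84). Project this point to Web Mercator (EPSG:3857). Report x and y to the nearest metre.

x -18919649 m, y -12466737 m

Web Mercator is spherical with R = a = 6378137 m.
x = R·λ = 6378137 × -2.966328435 = -18919649.148 m.
y = R·ln tan(π/4 + φ/2) = 6378137 × -1.954604716 = -12466736.659 m.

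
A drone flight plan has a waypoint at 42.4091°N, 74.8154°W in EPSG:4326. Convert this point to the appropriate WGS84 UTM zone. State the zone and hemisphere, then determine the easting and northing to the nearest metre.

Longitude -74.8154° lies in the 6° band [-78°, -72°), giving zone 18; latitude is north of the equator, so 18N.
Zone 18 central meridian λ₀ = 6×18 − 183 = -75°; Δλ = +0.1846°.
Transverse Mercator on WGS84 with k₀ = 0.9996 gives E = 515189.821 m, N = 4695216.257 m.

Zone 18N: E 515190 m, N 4695216 m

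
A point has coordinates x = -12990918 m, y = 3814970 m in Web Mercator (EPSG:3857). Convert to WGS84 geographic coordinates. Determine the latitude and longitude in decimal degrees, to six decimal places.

lat 32.392702°, lon -116.699402°

R = 6378137 m. λ = x/R = -116.69940194°.
φ = 2·arctan(exp(y/R)) − 90° = 2·arctan(1.81872) − 90° = 32.39270219°.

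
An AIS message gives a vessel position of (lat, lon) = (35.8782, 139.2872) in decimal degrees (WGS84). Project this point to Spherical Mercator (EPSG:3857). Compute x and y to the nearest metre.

Web Mercator is spherical with R = a = 6378137 m.
x = R·λ = 6378137 × 2.431020246 = 15505380.178 m.
y = R·ln tan(π/4 + φ/2) = 6378137 × 0.671649856 = 4283874.796 m.

x 15505380 m, y 4283875 m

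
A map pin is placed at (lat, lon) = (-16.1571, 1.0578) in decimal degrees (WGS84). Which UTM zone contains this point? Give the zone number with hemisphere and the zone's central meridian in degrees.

UTM zone = ⌊(λ + 180)/6⌋ + 1; 1.0578° ∈ [0°, 6°) → zone 31.
Hemisphere: S (φ < 0).
Central meridian λ₀ = 6×31 − 183 = 3°.

Zone 31S, central meridian 3°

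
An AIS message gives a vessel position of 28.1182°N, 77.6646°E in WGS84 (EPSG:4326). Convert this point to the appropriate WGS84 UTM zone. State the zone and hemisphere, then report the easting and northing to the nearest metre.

Longitude 77.6646° lies in the 6° band [72°, 78°), giving zone 43; latitude is north of the equator, so 43N.
Zone 43 central meridian λ₀ = 6×43 − 183 = 75°; Δλ = +2.6646°.
Transverse Mercator on WGS84 with k₀ = 0.9996 gives E = 761756.575 m, N = 3113166.021 m.

Zone 43N: E 761757 m, N 3113166 m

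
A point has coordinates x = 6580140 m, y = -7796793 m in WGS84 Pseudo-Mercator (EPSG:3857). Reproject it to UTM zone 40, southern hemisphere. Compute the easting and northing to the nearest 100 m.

E 627600 m, N 3660700 m

Web Mercator inverse (R = 6378137 m) → φ = -57.17899968°, λ = 59.11040334°.
UTM 40S forward: E = 627574.482 m, N = 3660713.578 m.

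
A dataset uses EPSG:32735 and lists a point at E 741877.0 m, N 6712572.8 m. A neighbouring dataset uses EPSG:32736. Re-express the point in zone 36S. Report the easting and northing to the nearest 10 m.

E 161270 m, N 6710060 m

UTM 35S → geographic: φ = -29.69340001°, λ = 29.49980036°.
UTM 36S (λ₀ = 33°) forward: E = 161272.907 m, N = 6710058.385 m.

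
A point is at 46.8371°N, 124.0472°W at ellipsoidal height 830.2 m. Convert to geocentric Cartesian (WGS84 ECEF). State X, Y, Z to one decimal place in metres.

WGS84: a = 6378137 m, e² = 0.006694380; N(φ) = a/√(1−e²sin²φ) = 6389525.898 m.
X = (N+h)·cosφ·cosλ = -2447486.688 m; Y = (N+h)·cosφ·sinλ = -3622108.226 m; Z = (N(1−e²)+h)·sinφ = 4630000.906 m.

X -2447486.7 m, Y -3622108.2 m, Z 4630000.9 m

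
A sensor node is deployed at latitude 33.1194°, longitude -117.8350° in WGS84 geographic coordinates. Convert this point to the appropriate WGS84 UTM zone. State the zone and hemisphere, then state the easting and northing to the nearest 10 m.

Zone 11N: E 422100 m, N 3664830 m

Longitude -117.8350° lies in the 6° band [-120°, -114°), giving zone 11; latitude is north of the equator, so 11N.
Zone 11 central meridian λ₀ = 6×11 − 183 = -117°; Δλ = -0.8350°.
Transverse Mercator on WGS84 with k₀ = 0.9996 gives E = 422101.892 m, N = 3664833.921 m.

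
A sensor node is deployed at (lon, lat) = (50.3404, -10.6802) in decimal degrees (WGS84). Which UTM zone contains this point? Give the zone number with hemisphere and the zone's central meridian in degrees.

UTM zone = ⌊(λ + 180)/6⌋ + 1; 50.3404° ∈ [48°, 54°) → zone 39.
Hemisphere: S (φ < 0).
Central meridian λ₀ = 6×39 − 183 = 51°.

Zone 39S, central meridian 51°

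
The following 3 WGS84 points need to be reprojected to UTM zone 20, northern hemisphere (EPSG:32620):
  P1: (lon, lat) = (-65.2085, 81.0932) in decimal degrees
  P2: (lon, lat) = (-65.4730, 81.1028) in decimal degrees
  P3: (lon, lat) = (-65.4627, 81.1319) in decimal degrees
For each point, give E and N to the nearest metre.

UTM zone 20N: λ₀ = -63°, k₀ = 0.9996.
P1 (81.0932°, -65.2085°) → (461835.073, 9004334.289) m.
P2 (81.1028°, -65.4730°) → (457312.508, 9005589.395) m.
P3 (81.1319°, -65.4627°) → (457628.101, 9008827.183) m.

P1: E 461835 m, N 9004334 m; P2: E 457313 m, N 9005589 m; P3: E 457628 m, N 9008827 m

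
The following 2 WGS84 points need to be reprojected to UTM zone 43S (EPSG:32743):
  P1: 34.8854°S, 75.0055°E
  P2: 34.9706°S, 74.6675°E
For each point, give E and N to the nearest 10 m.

UTM zone 43S: λ₀ = 75°, k₀ = 0.9996.
P1 (-34.8854°, 75.0055°) → (500502.583, 6139665.506) m.
P2 (-34.9706°, 74.6675°) → (469647.918, 6130166.798) m.

P1: E 500500 m, N 6139670 m; P2: E 469650 m, N 6130170 m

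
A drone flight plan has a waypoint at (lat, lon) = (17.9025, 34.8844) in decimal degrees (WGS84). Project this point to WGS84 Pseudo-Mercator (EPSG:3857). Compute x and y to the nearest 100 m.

x 3883300 m, y 2026100 m

Web Mercator is spherical with R = a = 6378137 m.
x = R·λ = 6378137 × 0.608847638 = 3883313.645 m.
y = R·ln tan(π/4 + φ/2) = 6378137 × 0.317669484 = 2026139.490 m.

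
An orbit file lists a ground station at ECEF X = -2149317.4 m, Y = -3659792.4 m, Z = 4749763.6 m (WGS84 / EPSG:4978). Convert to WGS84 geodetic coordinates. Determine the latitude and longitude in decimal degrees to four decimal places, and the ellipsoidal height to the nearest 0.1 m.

λ = atan2(Y, X) = -120.42480034°; p = √(X²+Y²) = 4244248.5 m.
Bowring's method on WGS84 (a = 6378137 m, b = 6356752.314 m) gives φ = 48.40799973°, h = 3544.579 m.

lat 48.4080°, lon -120.4248°, h 3544.6 m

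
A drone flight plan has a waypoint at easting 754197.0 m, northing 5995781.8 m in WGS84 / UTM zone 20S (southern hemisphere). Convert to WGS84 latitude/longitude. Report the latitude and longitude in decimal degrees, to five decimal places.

Zone 20S: λ₀ = -63°, k₀ = 0.9996, false easting 500000 m, false northing 10000000 m.
Meridian distance M = (N − FN)/k₀ = -4005820.5 m.
Inverse transverse Mercator on WGS84 gives φ = -36.14939975°, λ = -60.17460008°.

lat -36.14940°, lon -60.17460°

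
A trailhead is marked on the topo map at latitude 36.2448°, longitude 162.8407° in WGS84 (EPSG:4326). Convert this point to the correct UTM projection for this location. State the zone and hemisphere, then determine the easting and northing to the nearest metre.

Zone 58N: E 305977 m, N 4013263 m

Longitude 162.8407° lies in the 6° band [162°, 168°), giving zone 58; latitude is north of the equator, so 58N.
Zone 58 central meridian λ₀ = 6×58 − 183 = 165°; Δλ = -2.1593°.
Transverse Mercator on WGS84 with k₀ = 0.9996 gives E = 305976.725 m, N = 4013263.102 m.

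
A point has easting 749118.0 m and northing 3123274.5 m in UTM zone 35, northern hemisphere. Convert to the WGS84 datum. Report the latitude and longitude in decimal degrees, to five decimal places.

lat 28.21180°, lon 29.53820°

Zone 35N: λ₀ = 27°, k₀ = 0.9996, false easting 500000 m.
Meridian distance M = (N − FN)/k₀ = 3124524.3 m.
Inverse transverse Mercator on WGS84 gives φ = 28.21179980°, λ = 29.53820045°.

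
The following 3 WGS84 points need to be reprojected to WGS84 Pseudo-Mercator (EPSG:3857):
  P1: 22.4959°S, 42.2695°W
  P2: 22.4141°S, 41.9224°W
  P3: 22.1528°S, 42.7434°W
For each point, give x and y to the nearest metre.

P1: x -4705419 m, y -2571169 m; P2: x -4666780 m, y -2561316 m; P3: x -4758174 m, y -2529881 m

Web Mercator: x = R·λ, y = R·ln tan(π/4+φ/2), R = 6378137 m.
P1 (-22.4959°, -42.2695°) → (-4705419.216, -2571169.040) m.
P2 (-22.4141°, -41.9224°) → (-4666780.221, -2561316.049) m.
P3 (-22.1528°, -42.7434°) → (-4758173.523, -2529880.611) m.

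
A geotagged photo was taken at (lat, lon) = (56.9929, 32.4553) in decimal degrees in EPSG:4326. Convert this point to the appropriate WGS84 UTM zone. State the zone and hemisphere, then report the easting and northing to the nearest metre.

Longitude 32.4553° lies in the 6° band [30°, 36°), giving zone 36; latitude is north of the equator, so 36N.
Zone 36 central meridian λ₀ = 6×36 − 183 = 33°; Δλ = -0.5447°.
Transverse Mercator on WGS84 with k₀ = 0.9996 gives E = 466904.533 m, N = 6316727.510 m.

Zone 36N: E 466905 m, N 6316728 m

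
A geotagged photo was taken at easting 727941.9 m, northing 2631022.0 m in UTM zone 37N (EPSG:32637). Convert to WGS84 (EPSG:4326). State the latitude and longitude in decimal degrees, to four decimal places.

Zone 37N: λ₀ = 39°, k₀ = 0.9996, false easting 500000 m.
Meridian distance M = (N − FN)/k₀ = 2632074.8 m.
Inverse transverse Mercator on WGS84 gives φ = 23.77419991°, λ = 41.23680022°.

lat 23.7742°, lon 41.2368°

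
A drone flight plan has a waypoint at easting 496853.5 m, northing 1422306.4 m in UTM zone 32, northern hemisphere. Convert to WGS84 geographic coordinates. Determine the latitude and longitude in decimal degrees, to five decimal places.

lat 12.86590°, lon 8.97100°

Zone 32N: λ₀ = 9°, k₀ = 0.9996, false easting 500000 m.
Meridian distance M = (N − FN)/k₀ = 1422875.6 m.
Inverse transverse Mercator on WGS84 gives φ = 12.86590035°, λ = 8.97099981°.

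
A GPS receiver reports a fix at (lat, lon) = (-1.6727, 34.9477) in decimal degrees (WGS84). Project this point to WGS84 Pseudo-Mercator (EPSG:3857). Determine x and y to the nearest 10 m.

Web Mercator is spherical with R = a = 6378137 m.
x = R·λ = 6378137 × 0.609952431 = 3890360.168 m.
y = R·ln tan(π/4 + φ/2) = 6378137 × -0.029198270 = -186230.568 m.

x 3890360 m, y -186230 m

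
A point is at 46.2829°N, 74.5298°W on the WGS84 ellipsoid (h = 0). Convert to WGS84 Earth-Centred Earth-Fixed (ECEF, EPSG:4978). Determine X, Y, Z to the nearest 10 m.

WGS84: a = 6378137 m, e² = 0.006694380; N(φ) = a/√(1−e²sin²φ) = 6389318.612 m.
X = (N+h)·cosφ·cosλ = 1177816.894 m; Y = (N+h)·cosφ·sinλ = -4255664.391 m; Z = (N(1−e²)+h)·sinφ = 4587035.481 m.

X 1177820 m, Y -4255660 m, Z 4587040 m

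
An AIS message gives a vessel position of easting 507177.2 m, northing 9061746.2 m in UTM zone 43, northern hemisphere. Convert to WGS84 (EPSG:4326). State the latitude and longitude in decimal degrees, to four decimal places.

lat 81.6138°, lon 75.4408°

Zone 43N: λ₀ = 75°, k₀ = 0.9996, false easting 500000 m.
Meridian distance M = (N − FN)/k₀ = 9065372.3 m.
Inverse transverse Mercator on WGS84 gives φ = 81.61380020°, λ = 75.44080191°.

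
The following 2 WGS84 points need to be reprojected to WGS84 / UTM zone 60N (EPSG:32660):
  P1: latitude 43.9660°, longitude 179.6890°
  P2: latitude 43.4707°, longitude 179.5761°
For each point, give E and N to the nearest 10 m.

UTM zone 60N: λ₀ = 177°, k₀ = 0.9996.
P1 (43.9660°, 179.6890°) → (715714.234, 4871612.026) m.
P2 (43.4707°, 179.5761°) → (708367.611, 4816311.200) m.

P1: E 715710 m, N 4871610 m; P2: E 708370 m, N 4816310 m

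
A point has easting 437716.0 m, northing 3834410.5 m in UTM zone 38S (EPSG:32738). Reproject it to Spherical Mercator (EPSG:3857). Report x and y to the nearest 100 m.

Unproject from UTM 38S (λ₀ = 45°) → φ = -55.63219965°, λ = 44.01070063°.
Web Mercator (R = 6378137 m): x = 4899248.783 m, y = -7485542.731 m.

x 4899200 m, y -7485500 m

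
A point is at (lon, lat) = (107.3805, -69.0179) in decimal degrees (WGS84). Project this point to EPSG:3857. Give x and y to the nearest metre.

x 11953543 m, y -10756349 m

Web Mercator is spherical with R = a = 6378137 m.
x = R·λ = 6378137 × 1.874143277 = 11953542.581 m.
y = R·ln tan(π/4 + φ/2) = 6378137 × -1.686440579 = -10756349.058 m.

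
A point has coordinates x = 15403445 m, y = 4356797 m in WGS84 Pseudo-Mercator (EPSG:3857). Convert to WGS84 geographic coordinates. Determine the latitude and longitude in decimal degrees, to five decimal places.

lat 36.40720°, lon 138.37150°

R = 6378137 m. λ = x/R = 138.37150072°.
φ = 2·arctan(exp(y/R)) − 90° = 2·arctan(1.97997) − 90° = 36.40719931°.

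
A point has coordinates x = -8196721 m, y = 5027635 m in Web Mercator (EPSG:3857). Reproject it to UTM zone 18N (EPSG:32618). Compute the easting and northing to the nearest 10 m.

E 614840 m, N 4551160 m

Web Mercator inverse (R = 6378137 m) → φ = 41.10360223°, λ = -73.63239754°.
UTM 18N forward: E = 614838.675 m, N = 4551159.120 m.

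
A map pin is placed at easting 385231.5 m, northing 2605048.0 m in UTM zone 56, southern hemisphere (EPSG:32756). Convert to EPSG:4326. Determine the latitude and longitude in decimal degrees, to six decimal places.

Zone 56S: λ₀ = 153°, k₀ = 0.9996, false easting 500000 m, false northing 10000000 m.
Meridian distance M = (N − FN)/k₀ = -7397911.2 m.
Inverse transverse Mercator on WGS84 gives φ = -66.65180031°, λ = 150.40429975°.

lat -66.651800°, lon 150.404300°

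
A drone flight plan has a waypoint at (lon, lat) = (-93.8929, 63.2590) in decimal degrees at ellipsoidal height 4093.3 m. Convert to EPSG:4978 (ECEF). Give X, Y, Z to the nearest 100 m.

X -195500 m, Y -2872800 m, Z 5676700 m

WGS84: a = 6378137 m, e² = 0.006694380; N(φ) = a/√(1−e²sin²φ) = 6395231.984 m.
X = (N+h)·cosφ·cosλ = -195489.189 m; Y = (N+h)·cosφ·sinλ = -2872784.966 m; Z = (N(1−e²)+h)·sinφ = 5676681.759 m.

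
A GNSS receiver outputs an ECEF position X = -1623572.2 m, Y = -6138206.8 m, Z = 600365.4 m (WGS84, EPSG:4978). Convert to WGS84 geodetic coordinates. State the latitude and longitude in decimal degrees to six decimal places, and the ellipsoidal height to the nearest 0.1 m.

lat 5.437800°, lon -104.815600°, h -328.8 m

λ = atan2(Y, X) = -104.81559960°; p = √(X²+Y²) = 6349296.8 m.
Bowring's method on WGS84 (a = 6378137 m, b = 6356752.314 m) gives φ = 5.43779977°, h = -328.809 m.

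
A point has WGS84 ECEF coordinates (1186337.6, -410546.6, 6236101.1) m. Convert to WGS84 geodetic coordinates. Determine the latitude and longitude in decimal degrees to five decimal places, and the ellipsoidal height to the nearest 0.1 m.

λ = atan2(Y, X) = -19.08880280°; p = √(X²+Y²) = 1255366.6 m.
Bowring's method on WGS84 (a = 6378137 m, b = 6356752.314 m) gives φ = 78.69230019°, h = 3621.757 m.

lat 78.69230°, lon -19.08880°, h 3621.8 m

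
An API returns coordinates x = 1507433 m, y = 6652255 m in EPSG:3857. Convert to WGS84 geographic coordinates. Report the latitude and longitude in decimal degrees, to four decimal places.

lat 51.1747°, lon 13.5415°

R = 6378137 m. λ = x/R = 13.54150104°.
φ = 2·arctan(exp(y/R)) − 90° = 2·arctan(2.83765) − 90° = 51.17470280°.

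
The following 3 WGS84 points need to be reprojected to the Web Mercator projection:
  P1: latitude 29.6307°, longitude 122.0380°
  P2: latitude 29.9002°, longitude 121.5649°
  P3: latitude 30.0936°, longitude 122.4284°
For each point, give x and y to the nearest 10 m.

Web Mercator: x = R·λ, y = R·ln tan(π/4+φ/2), R = 6378137 m.
P1 (29.6307°, 122.0380°) → (13585208.017, 3456167.552) m.
P2 (29.9002°, 121.5649°) → (13532542.766, 3490727.924) m.
P3 (30.0936°, 122.4284°) → (13628667.147, 3515586.934) m.

P1: x 13585210 m, y 3456170 m; P2: x 13532540 m, y 3490730 m; P3: x 13628670 m, y 3515590 m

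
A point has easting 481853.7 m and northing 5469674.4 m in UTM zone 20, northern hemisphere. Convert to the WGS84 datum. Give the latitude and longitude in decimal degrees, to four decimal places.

lat 49.3795°, lon -63.2500°

Zone 20N: λ₀ = -63°, k₀ = 0.9996, false easting 500000 m.
Meridian distance M = (N − FN)/k₀ = 5471863.1 m.
Inverse transverse Mercator on WGS84 gives φ = 49.37949965°, λ = -63.25000007°.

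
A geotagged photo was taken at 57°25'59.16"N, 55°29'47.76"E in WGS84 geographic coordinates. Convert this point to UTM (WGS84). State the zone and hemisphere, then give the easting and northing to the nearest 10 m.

Zone 40N: E 409740 m, N 6366600 m

Longitude 55.4966° lies in the 6° band [54°, 60°), giving zone 40; latitude is north of the equator, so 40N.
Zone 40 central meridian λ₀ = 6×40 − 183 = 57°; Δλ = -1.5034°.
Transverse Mercator on WGS84 with k₀ = 0.9996 gives E = 409739.554 m, N = 6366596.345 m.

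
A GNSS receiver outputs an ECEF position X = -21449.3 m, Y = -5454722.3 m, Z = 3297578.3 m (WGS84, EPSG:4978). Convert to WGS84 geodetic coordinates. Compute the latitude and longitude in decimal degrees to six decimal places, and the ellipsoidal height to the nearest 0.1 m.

λ = atan2(Y, X) = -90.22529983°; p = √(X²+Y²) = 5454764.5 m.
Bowring's method on WGS84 (a = 6378137 m, b = 6356752.314 m) gives φ = 31.32489974°, h = 1654.877 m.

lat 31.324900°, lon -90.225300°, h 1654.9 m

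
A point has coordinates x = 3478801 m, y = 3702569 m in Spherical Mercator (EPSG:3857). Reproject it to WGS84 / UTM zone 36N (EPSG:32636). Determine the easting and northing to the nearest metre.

Web Mercator inverse (R = 6378137 m) → φ = 31.53609689°, λ = 31.25060109°.
UTM 36N forward: E = 333921.603 m, N = 3490343.780 m.

E 333922 m, N 3490344 m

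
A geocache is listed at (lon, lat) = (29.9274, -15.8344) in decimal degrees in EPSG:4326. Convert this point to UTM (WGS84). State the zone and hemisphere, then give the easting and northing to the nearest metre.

Zone 35S: E 813581 m, N 8247195 m

Longitude 29.9274° lies in the 6° band [24°, 30°), giving zone 35; latitude is south of the equator, so 35S.
Zone 35 central meridian λ₀ = 6×35 − 183 = 27°; Δλ = +2.9274°.
Transverse Mercator on WGS84 with k₀ = 0.9996 gives E = 813580.711 m, N = 8247195.032 m.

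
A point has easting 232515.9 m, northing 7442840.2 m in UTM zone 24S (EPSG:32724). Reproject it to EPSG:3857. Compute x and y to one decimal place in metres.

Unproject from UTM 24S (λ₀ = -39°) → φ = -23.10160040°, λ = -41.61140018°.
Web Mercator (R = 6378137 m): x = -4632159.879 m, y = -2644310.121 m.

x -4632159.9 m, y -2644310.1 m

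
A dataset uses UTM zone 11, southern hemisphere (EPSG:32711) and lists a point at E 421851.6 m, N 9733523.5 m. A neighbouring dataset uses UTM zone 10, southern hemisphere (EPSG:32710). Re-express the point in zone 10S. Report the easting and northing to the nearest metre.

UTM 11S → geographic: φ = -2.41069978°, λ = -117.70290018°.
UTM 10S (λ₀ = -123°) forward: E = 1089759.843 m, N = 9732394.462 m.

E 1089760 m, N 9732394 m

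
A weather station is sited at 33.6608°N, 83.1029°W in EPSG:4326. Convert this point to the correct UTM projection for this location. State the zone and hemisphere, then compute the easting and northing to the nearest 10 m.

Zone 17N: E 305020 m, N 3726530 m

Longitude -83.1029° lies in the 6° band [-84°, -78°), giving zone 17; latitude is north of the equator, so 17N.
Zone 17 central meridian λ₀ = 6×17 − 183 = -81°; Δλ = -2.1029°.
Transverse Mercator on WGS84 with k₀ = 0.9996 gives E = 305016.246 m, N = 3726531.034 m.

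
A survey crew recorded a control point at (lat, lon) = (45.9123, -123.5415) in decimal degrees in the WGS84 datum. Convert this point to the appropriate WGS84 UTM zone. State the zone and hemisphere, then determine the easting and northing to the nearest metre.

Longitude -123.5415° lies in the 6° band [-126°, -120°), giving zone 10; latitude is north of the equator, so 10N.
Zone 10 central meridian λ₀ = 6×10 − 183 = -123°; Δλ = -0.5415°.
Transverse Mercator on WGS84 with k₀ = 0.9996 gives E = 458004.226 m, N = 5084446.040 m.

Zone 10N: E 458004 m, N 5084446 m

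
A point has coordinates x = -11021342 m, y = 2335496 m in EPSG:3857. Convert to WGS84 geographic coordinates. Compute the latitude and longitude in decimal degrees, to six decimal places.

R = 6378137 m. λ = x/R = -99.00639970°.
φ = 2·arctan(exp(y/R)) − 90° = 2·arctan(1.44220) − 90° = 20.52640328°.

lat 20.526403°, lon -99.006400°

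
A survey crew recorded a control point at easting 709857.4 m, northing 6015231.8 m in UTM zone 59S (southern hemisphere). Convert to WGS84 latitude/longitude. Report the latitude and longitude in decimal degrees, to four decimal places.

lat -35.9848°, lon 173.3278°

Zone 59S: λ₀ = 171°, k₀ = 0.9996, false easting 500000 m, false northing 10000000 m.
Meridian distance M = (N − FN)/k₀ = -3986362.7 m.
Inverse transverse Mercator on WGS84 gives φ = -35.98480016°, λ = 173.32780047°.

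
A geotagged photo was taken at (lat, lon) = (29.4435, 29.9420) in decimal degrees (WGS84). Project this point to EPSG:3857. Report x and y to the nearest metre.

Web Mercator is spherical with R = a = 6378137 m.
x = R·λ = 6378137 × 0.522586485 = 3333128.193 m.
y = R·ln tan(π/4 + φ/2) = 6378137 × 0.538121972 = 3432215.660 m.

x 3333128 m, y 3432216 m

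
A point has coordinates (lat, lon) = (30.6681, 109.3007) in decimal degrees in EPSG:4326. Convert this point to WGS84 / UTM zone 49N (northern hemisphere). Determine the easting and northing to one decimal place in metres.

Zone 49 central meridian λ₀ = 6×49 − 183 = 111°; Δλ = -1.6993°.
Transverse Mercator on WGS84 with k₀ = 0.9996 gives E = 337203.849 m, N = 3394051.612 m.

E 337203.8 m, N 3394051.6 m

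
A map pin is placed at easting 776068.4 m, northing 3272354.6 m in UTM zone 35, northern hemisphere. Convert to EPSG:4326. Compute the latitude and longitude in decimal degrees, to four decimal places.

Zone 35N: λ₀ = 27°, k₀ = 0.9996, false easting 500000 m.
Meridian distance M = (N − FN)/k₀ = 3273664.1 m.
Inverse transverse Mercator on WGS84 gives φ = 29.55040011°, λ = 29.84899953°.

lat 29.5504°, lon 29.8490°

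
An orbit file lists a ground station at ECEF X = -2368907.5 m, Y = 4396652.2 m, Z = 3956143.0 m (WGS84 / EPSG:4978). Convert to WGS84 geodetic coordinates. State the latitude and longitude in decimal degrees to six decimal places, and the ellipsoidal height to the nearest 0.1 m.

lat 38.571700°, lon 118.315699°, h 1423.9 m

λ = atan2(Y, X) = 118.31569929°; p = √(X²+Y²) = 4994224.0 m.
Bowring's method on WGS84 (a = 6378137 m, b = 6356752.314 m) gives φ = 38.57169993°, h = 1423.908 m.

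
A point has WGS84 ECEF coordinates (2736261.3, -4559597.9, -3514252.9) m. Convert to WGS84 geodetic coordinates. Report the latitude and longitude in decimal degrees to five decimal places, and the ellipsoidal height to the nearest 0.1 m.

λ = atan2(Y, X) = -59.03160020°; p = √(X²+Y²) = 5317617.8 m.
Bowring's method on WGS84 (a = 6378137 m, b = 6356752.314 m) gives φ = -33.63669970°, h = 2320.233 m.

lat -33.63670°, lon -59.03160°, h 2320.2 m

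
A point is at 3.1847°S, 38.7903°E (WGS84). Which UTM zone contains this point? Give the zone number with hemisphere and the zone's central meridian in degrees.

UTM zone = ⌊(λ + 180)/6⌋ + 1; 38.7903° ∈ [36°, 42°) → zone 37.
Hemisphere: S (φ < 0).
Central meridian λ₀ = 6×37 − 183 = 39°.

Zone 37S, central meridian 39°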